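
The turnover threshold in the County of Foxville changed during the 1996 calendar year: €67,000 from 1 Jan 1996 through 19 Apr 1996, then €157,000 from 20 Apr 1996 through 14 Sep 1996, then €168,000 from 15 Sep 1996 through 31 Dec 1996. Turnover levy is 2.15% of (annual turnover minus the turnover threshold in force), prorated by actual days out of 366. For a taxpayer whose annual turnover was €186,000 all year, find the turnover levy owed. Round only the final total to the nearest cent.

€1,135.27

1 Jan – 19 Apr 1996: 110 days, exemption €67,000 → (€186,000 − €67,000) × 2.15% × 110/366 = €768.9481
20 Apr – 14 Sep 1996: 148 days, exemption €157,000 → (€186,000 − €157,000) × 2.15% × 148/366 = €252.1257
15 Sep – 31 Dec 1996: 108 days, exemption €168,000 → (€186,000 − €168,000) × 2.15% × 108/366 = €114.1967
Total = €1,135.2705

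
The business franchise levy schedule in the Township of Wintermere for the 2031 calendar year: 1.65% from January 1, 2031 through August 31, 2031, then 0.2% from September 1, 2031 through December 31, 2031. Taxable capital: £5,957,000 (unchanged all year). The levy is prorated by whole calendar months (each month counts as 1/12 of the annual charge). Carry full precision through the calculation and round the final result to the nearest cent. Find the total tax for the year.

January 1 – August 31, 2031: 8 months at 1.65% → £5,957,000 × 1.65% × 8/12 = £65,527.0000
September 1 – December 31, 2031: 4 months at 0.2% → £5,957,000 × 0.2% × 4/12 = £3,971.3333
Total = £69,498.3333

£69,498.33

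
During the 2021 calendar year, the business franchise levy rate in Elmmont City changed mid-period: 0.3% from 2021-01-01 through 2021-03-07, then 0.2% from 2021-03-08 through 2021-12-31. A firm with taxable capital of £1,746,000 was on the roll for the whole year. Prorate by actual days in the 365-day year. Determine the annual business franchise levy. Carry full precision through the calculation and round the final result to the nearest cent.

2021-01-01 to 2021-03-07: 66 days at 0.3% → £1,746,000 × 0.3% × 66/365 = £947.1452
2021-03-08 to 2021-12-31: 299 days at 0.2% → £1,746,000 × 0.2% × 299/365 = £2,860.5699
Total = £3,807.7151

£3,807.72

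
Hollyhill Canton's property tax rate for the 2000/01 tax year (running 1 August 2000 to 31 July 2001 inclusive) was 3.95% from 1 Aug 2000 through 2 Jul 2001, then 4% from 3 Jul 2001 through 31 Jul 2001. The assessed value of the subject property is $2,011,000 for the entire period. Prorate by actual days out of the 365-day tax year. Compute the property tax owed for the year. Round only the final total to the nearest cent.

$79,514.39

1 Aug 2000 – 2 Jul 2001: 336 days at 3.95% → $2,011,000 × 3.95% × 336/365 = $73,123.2658
3 Jul – 31 Jul 2001: 29 days at 4% → $2,011,000 × 4% × 29/365 = $6,391.1233
Total = $79,514.3890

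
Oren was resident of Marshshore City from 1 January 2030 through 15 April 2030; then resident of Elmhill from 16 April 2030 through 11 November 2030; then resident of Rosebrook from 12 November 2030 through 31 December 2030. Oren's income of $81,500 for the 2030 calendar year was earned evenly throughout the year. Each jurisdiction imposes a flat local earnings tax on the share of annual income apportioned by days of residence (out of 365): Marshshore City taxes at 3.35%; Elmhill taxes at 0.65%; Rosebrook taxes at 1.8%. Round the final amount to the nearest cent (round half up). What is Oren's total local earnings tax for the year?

Marshshore City, 1 January – 15 April 2030: 105 days → $81,500 × 3.35% × 105/365 = $785.4144
Elmhill, 16 April – 11 November 2030: 210 days → $81,500 × 0.65% × 210/365 = $304.7877
Rosebrook, 12 November – 31 December 2030: 50 days → $81,500 × 1.8% × 50/365 = $200.9589
Total = $1,291.1610

$1,291.16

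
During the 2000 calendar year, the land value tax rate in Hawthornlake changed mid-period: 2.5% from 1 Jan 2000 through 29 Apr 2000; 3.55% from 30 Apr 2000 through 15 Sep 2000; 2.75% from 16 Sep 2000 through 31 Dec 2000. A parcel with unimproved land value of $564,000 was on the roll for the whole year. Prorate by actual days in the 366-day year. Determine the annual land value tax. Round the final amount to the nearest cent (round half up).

$16,761.28

1 Jan – 29 Apr 2000: 120 days at 2.5% → $564,000 × 2.5% × 120/366 = $4,622.9508
30 Apr – 15 Sep 2000: 139 days at 3.55% → $564,000 × 3.55% × 139/366 = $7,603.9836
16 Sep – 31 Dec 2000: 107 days at 2.75% → $564,000 × 2.75% × 107/366 = $4,534.3443
Total = $16,761.2787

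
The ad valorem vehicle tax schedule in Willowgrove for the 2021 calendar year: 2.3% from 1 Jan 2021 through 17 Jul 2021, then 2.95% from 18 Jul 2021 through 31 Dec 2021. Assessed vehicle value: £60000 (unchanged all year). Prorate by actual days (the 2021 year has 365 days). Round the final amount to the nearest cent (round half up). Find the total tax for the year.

1 Jan – 17 Jul 2021: 198 days at 2.3% → £60000 × 2.3% × 198/365 = £748.6027
18 Jul – 31 Dec 2021: 167 days at 2.95% → £60000 × 2.95% × 167/365 = £809.8356
Total = £1558.4384

£1558.44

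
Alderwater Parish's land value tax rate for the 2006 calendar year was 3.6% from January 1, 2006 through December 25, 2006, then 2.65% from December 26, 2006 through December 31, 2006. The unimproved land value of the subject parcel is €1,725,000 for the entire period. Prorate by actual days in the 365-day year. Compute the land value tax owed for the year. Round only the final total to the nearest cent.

€61,830.62

January 1 – December 25, 2006: 359 days at 3.6% → €1,725,000 × 3.6% × 359/365 = €61,079.1781
December 26 – December 31, 2006: 6 days at 2.65% → €1,725,000 × 2.65% × 6/365 = €751.4384
Total = €61,830.6164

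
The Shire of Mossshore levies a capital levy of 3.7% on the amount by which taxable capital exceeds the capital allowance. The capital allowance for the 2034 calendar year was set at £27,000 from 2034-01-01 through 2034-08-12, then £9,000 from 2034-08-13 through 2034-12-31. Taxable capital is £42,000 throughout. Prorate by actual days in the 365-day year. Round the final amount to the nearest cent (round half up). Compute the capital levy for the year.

2034-01-01 to 2034-08-12: 224 days, exemption £27,000 → (£42,000 − £27,000) × 3.7% × 224/365 = £340.6027
2034-08-13 to 2034-12-31: 141 days, exemption £9,000 → (£42,000 − £9,000) × 3.7% × 141/365 = £471.6740
Total = £812.2767

£812.28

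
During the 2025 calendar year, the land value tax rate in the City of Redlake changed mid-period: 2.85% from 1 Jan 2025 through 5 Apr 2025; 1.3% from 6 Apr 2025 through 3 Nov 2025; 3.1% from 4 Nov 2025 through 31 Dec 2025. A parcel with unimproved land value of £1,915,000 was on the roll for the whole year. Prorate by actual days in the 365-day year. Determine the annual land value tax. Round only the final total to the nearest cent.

1 Jan – 5 Apr 2025: 95 days at 2.85% → £1,915,000 × 2.85% × 95/365 = £14,205.1027
6 Apr – 3 Nov 2025: 212 days at 1.3% → £1,915,000 × 1.3% × 212/365 = £14,459.5616
4 Nov – 31 Dec 2025: 58 days at 3.1% → £1,915,000 × 3.1% × 58/365 = £9,433.3425
Total = £38,098.0068

£38,098.01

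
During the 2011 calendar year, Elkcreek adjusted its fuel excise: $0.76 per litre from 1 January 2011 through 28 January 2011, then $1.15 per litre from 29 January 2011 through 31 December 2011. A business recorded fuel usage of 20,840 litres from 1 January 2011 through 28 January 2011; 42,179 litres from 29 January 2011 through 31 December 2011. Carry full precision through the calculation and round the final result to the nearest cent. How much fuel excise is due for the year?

$64,344.25

1 January – 28 January 2011: 20,840 litres at $0.76/litre → $15,838.40
29 January – 31 December 2011: 42,179 litres at $1.15/litre → $48,505.85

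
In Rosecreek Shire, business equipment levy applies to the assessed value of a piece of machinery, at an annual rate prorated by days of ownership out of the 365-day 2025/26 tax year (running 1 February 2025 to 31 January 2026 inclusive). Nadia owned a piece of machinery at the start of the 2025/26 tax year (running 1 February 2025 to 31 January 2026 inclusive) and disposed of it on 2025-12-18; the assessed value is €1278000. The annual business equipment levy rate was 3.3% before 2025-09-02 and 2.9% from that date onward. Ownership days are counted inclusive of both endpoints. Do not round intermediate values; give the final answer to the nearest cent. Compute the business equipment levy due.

2025-02-01 to 2025-09-01: 213 days at 3.3% → €1278000 × 3.3% × 213/365 = €24611.1288
2025-09-02 to 2025-12-18: 108 days at 2.9% → €1278000 × 2.9% × 108/365 = €10966.2904
Total = €35577.4192

€35577.42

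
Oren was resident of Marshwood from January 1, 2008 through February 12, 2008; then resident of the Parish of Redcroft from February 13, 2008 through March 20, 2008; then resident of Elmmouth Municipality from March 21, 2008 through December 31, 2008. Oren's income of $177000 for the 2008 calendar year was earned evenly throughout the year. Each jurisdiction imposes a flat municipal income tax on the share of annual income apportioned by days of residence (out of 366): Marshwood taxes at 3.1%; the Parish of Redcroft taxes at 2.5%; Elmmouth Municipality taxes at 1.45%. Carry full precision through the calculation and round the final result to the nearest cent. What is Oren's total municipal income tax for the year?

Marshwood, January 1 – February 12, 2008: 43 days → $177000 × 3.1% × 43/366 = $644.6475
The Parish of Redcroft, February 13 – March 20, 2008: 37 days → $177000 × 2.5% × 37/366 = $447.3361
Elmmouth Municipality, March 21 – December 31, 2008: 286 days → $177000 × 1.45% × 286/366 = $2005.5164
Total = $3097.5000

$3097.50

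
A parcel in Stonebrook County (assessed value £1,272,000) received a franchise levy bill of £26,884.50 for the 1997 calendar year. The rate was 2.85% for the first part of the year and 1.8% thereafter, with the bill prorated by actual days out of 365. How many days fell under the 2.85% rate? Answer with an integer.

Let d = days at the first rate; then 365 − d days at the second rate.
£1,272,000 × [2.85%·d + 1.8%·(365−d)] / 365 = £26,884.50
Solving gives d = 109, so the new rate took effect on April 20, 1997.

109 days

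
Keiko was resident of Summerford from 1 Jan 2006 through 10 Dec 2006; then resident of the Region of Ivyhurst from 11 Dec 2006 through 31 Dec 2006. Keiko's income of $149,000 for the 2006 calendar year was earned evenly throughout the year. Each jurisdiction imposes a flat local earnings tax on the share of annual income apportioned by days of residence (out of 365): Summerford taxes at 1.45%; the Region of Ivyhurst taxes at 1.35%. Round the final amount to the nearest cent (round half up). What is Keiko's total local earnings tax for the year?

$2,151.93

Summerford, 1 Jan – 10 Dec 2006: 344 days → $149,000 × 1.45% × 344/365 = $2,036.1973
The Region of Ivyhurst, 11 Dec – 31 Dec 2006: 21 days → $149,000 × 1.35% × 21/365 = $115.7301
Total = $2,151.9274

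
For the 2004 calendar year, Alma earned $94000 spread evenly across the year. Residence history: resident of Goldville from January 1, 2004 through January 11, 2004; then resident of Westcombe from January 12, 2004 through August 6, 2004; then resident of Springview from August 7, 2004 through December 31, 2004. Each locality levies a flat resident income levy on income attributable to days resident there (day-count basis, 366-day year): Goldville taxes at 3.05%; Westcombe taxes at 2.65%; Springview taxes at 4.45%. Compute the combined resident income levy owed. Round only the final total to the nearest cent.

Goldville, January 1 – January 11, 2004: 11 days → $94000 × 3.05% × 11/366 = $86.1667
Westcombe, January 12 – August 6, 2004: 208 days → $94000 × 2.65% × 208/366 = $1415.6503
Springview, August 7 – December 31, 2004: 147 days → $94000 × 4.45% × 147/366 = $1680.0574
Total = $3181.8743

$3181.87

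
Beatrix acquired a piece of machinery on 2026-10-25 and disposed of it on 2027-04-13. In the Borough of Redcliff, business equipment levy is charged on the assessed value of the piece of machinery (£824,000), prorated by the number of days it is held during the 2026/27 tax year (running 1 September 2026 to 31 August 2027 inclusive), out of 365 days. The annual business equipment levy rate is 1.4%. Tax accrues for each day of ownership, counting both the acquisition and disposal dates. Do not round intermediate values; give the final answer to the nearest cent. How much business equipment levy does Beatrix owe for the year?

£5,404.54

Days held (2026-10-25 to 2027-04-13): 171 out of 365
Tax = £824,000 × 1.4% × 171/365 = £5,404.5370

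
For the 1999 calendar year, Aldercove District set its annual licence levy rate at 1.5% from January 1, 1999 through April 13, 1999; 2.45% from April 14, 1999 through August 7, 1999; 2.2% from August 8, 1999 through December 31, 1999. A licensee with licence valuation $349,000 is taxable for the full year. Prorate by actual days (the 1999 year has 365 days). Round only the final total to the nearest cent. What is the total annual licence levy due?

January 1 – April 13, 1999: 103 days at 1.5% → $349,000 × 1.5% × 103/365 = $1,477.2740
April 14 – August 7, 1999: 116 days at 2.45% → $349,000 × 2.45% × 116/365 = $2,717.4192
August 8 – December 31, 1999: 146 days at 2.2% → $349,000 × 2.2% × 146/365 = $3,071.2000
Total = $7,265.8932

$7,265.89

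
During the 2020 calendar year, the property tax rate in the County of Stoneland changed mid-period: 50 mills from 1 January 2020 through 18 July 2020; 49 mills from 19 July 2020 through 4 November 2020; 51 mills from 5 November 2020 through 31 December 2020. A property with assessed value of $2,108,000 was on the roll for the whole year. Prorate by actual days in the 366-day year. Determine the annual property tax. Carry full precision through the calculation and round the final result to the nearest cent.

$105,100.50

1 January – 18 July 2020: 200 days at 50 mills → $2,108,000 × 5% × 200/366 = $57,595.6284
19 July – 4 November 2020: 109 days at 49 mills → $2,108,000 × 4.9% × 109/366 = $30,761.8251
5 November – 31 December 2020: 57 days at 51 mills → $2,108,000 × 5.1% × 57/366 = $16,743.0492
Total = $105,100.5027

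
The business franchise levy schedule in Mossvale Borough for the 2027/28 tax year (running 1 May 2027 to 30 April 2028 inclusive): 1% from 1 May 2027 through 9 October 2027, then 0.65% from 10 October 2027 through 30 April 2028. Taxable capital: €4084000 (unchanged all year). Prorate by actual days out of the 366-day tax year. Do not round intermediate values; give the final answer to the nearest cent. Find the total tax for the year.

€32872.85

1 May – 9 October 2027: 162 days at 1% → €4084000 × 1% × 162/366 = €18076.7213
10 October 2027 – 30 April 2028: 204 days at 0.65% → €4084000 × 0.65% × 204/366 = €14796.1311
Total = €32872.8525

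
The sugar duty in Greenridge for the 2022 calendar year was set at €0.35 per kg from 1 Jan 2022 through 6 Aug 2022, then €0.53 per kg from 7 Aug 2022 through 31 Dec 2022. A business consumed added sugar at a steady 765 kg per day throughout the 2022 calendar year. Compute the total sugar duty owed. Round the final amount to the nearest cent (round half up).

€117970.65

1 Jan – 6 Aug 2022: 218 days × 765 kg/day = 166,770 kg at €0.35/kg → €58369.50
7 Aug – 31 Dec 2022: 147 days × 765 kg/day = 112,455 kg at €0.53/kg → €59601.15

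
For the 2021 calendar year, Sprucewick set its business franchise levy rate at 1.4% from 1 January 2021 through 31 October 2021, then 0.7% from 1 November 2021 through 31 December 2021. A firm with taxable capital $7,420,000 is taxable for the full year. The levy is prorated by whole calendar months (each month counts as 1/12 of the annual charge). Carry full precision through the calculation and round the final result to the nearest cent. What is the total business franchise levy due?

1 January – 31 October 2021: 10 months at 1.4% → $7,420,000 × 1.4% × 10/12 = $86,566.6667
1 November – 31 December 2021: 2 months at 0.7% → $7,420,000 × 0.7% × 2/12 = $8,656.6667
Total = $95,223.3333

$95,223.33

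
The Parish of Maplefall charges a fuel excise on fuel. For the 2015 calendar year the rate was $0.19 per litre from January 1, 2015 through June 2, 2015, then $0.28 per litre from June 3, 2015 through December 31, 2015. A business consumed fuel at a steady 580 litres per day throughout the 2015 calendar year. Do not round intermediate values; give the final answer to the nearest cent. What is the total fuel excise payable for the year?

January 1 – June 2, 2015: 153 days × 580 litres/day = 88,740 litres at $0.19/litre → $16,860.60
June 3 – December 31, 2015: 212 days × 580 litres/day = 122,960 litres at $0.28/litre → $34,428.80

$51,289.40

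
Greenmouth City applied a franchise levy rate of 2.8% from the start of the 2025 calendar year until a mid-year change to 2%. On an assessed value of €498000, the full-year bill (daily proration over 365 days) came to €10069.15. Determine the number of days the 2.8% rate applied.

Let d = days at the first rate; then 365 − d days at the second rate.
€498000 × [2.8%·d + 2%·(365−d)] / 365 = €10069.15
Solving gives d = 10, so the new rate took effect on 11 Jan 2025.

10 days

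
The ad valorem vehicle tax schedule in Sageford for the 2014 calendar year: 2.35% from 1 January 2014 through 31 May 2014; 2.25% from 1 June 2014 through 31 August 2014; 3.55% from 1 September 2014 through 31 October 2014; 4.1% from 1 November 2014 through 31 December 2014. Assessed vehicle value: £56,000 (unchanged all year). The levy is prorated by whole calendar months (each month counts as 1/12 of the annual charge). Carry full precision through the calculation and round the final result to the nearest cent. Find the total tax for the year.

1 January – 31 May 2014: 5 months at 2.35% → £56,000 × 2.35% × 5/12 = £548.3333
1 June – 31 August 2014: 3 months at 2.25% → £56,000 × 2.25% × 3/12 = £315.0000
1 September – 31 October 2014: 2 months at 3.55% → £56,000 × 3.55% × 2/12 = £331.3333
1 November – 31 December 2014: 2 months at 4.1% → £56,000 × 4.1% × 2/12 = £382.6667
Total = £1,577.3333

£1,577.33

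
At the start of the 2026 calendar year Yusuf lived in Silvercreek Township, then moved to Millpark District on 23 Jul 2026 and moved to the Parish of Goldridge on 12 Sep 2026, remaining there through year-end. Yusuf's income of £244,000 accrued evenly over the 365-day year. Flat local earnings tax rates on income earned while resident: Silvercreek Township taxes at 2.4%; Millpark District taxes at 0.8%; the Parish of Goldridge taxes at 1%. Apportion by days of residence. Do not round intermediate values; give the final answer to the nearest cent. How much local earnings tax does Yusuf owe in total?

Silvercreek Township, 1 Jan – 22 Jul 2026: 203 days → £244,000 × 2.4% × 203/365 = £3,256.8986
Millpark District, 23 Jul – 11 Sep 2026: 51 days → £244,000 × 0.8% × 51/365 = £272.7452
The Parish of Goldridge, 12 Sep – 31 Dec 2026: 111 days → £244,000 × 1% × 111/365 = £742.0274
Total = £4,271.6712

£4,271.67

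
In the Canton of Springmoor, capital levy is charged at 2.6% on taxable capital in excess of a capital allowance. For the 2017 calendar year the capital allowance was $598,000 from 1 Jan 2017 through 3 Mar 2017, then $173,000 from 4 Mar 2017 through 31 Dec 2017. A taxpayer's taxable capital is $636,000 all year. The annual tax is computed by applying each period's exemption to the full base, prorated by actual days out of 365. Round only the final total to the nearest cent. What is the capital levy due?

1 Jan – 3 Mar 2017: 62 days, exemption $598,000 → ($636,000 − $598,000) × 2.6% × 62/365 = $167.8247
4 Mar – 31 Dec 2017: 303 days, exemption $173,000 → ($636,000 − $173,000) × 2.6% × 303/365 = $9,993.1890
Total = $10,161.0137

$10,161.01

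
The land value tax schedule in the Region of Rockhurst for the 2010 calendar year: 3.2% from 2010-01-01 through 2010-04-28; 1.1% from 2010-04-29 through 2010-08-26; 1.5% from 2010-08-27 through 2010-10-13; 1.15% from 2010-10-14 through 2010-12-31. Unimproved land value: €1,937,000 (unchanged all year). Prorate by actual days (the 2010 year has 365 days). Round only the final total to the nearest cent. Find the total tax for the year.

2010-01-01 to 2010-04-28: 118 days at 3.2% → €1,937,000 × 3.2% × 118/365 = €20,038.6630
2010-04-29 to 2010-08-26: 120 days at 1.1% → €1,937,000 × 1.1% × 120/365 = €7,005.0411
2010-08-27 to 2010-10-13: 48 days at 1.5% → €1,937,000 × 1.5% × 48/365 = €3,820.9315
2010-10-14 to 2010-12-31: 79 days at 1.15% → €1,937,000 × 1.15% × 79/365 = €4,821.2726
Total = €35,685.9082

€35,685.91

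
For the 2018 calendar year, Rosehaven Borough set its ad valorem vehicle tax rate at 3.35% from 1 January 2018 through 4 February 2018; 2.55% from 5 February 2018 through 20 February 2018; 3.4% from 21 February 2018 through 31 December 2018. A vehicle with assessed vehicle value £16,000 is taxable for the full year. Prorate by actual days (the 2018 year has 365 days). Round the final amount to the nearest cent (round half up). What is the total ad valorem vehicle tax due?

1 January – 4 February 2018: 35 days at 3.35% → £16,000 × 3.35% × 35/365 = £51.3973
5 February – 20 February 2018: 16 days at 2.55% → £16,000 × 2.55% × 16/365 = £17.8849
21 February – 31 December 2018: 314 days at 3.4% → £16,000 × 3.4% × 314/365 = £467.9890
Total = £537.2712

£537.27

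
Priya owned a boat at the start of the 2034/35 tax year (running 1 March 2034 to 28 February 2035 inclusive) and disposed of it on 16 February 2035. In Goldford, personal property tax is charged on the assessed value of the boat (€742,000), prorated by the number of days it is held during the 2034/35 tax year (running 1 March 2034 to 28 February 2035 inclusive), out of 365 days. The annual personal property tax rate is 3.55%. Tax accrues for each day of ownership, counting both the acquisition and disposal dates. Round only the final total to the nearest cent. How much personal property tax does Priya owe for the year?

Days held (1 March 2034 – 16 February 2035): 353 out of 365
Tax = €742,000 × 3.55% × 353/365 = €25,474.9945

€25,474.99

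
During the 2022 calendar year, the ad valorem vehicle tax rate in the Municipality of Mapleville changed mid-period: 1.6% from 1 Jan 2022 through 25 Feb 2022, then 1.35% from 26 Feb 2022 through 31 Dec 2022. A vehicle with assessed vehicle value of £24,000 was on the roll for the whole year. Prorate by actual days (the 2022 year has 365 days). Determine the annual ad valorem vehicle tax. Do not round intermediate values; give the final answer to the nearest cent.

1 Jan – 25 Feb 2022: 56 days at 1.6% → £24,000 × 1.6% × 56/365 = £58.9151
26 Feb – 31 Dec 2022: 309 days at 1.35% → £24,000 × 1.35% × 309/365 = £274.2904
Total = £333.2055

£333.21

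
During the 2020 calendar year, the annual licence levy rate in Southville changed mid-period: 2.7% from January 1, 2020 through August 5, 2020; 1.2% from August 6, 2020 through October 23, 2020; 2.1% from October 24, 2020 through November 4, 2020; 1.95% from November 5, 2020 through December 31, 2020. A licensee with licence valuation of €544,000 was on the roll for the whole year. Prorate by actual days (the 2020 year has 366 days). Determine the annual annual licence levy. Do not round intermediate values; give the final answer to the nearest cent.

€12,184.26

January 1 – August 5, 2020: 218 days at 2.7% → €544,000 × 2.7% × 218/366 = €8,748.5902
August 6 – October 23, 2020: 79 days at 1.2% → €544,000 × 1.2% × 79/366 = €1,409.0492
October 24 – November 4, 2020: 12 days at 2.1% → €544,000 × 2.1% × 12/366 = €374.5574
November 5 – December 31, 2020: 57 days at 1.95% → €544,000 × 1.95% × 57/366 = €1,652.0656
Total = €12,184.2623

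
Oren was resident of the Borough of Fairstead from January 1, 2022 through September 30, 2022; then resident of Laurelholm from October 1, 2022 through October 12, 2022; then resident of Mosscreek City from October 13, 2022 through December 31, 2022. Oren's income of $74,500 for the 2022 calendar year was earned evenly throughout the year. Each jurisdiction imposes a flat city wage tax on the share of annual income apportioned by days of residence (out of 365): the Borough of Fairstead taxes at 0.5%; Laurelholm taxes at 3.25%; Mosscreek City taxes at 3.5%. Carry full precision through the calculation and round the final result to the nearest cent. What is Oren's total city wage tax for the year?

The Borough of Fairstead, January 1 – September 30, 2022: 273 days → $74,500 × 0.5% × 273/365 = $278.6096
Laurelholm, October 1 – October 12, 2022: 12 days → $74,500 × 3.25% × 12/365 = $79.6027
Mosscreek City, October 13 – December 31, 2022: 80 days → $74,500 × 3.5% × 80/365 = $571.5068
Total = $929.7192

$929.72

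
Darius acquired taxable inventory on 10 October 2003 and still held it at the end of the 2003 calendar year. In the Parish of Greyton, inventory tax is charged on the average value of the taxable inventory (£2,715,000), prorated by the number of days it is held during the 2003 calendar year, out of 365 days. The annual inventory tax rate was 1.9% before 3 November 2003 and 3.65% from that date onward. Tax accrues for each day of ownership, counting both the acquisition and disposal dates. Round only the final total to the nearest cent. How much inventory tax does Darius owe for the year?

£19,410.39

10 October – 2 November 2003: 24 days at 1.9% → £2,715,000 × 1.9% × 24/365 = £3,391.8904
3 November – 31 December 2003: 59 days at 3.65% → £2,715,000 × 3.65% × 59/365 = £16,018.5000
Total = £19,410.3904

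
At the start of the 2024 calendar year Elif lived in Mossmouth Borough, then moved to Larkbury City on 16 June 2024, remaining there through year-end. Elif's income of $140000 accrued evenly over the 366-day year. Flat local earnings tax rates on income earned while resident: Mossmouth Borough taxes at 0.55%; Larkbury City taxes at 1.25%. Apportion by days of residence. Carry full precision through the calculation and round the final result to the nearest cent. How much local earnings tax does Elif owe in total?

$1302.84

Mossmouth Borough, 1 January – 15 June 2024: 167 days → $140000 × 0.55% × 167/366 = $351.3388
Larkbury City, 16 June – 31 December 2024: 199 days → $140000 × 1.25% × 199/366 = $951.5027
Total = $1302.8415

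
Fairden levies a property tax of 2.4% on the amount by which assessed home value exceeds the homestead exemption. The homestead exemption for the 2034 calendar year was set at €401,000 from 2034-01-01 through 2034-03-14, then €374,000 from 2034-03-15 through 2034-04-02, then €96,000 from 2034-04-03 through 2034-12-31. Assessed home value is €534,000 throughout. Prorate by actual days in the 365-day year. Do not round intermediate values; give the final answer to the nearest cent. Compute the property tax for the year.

€8,700.69

2034-01-01 to 2034-03-14: 73 days, exemption €401,000 → (€534,000 − €401,000) × 2.4% × 73/365 = €638.4000
2034-03-15 to 2034-04-02: 19 days, exemption €374,000 → (€534,000 − €374,000) × 2.4% × 19/365 = €199.8904
2034-04-03 to 2034-12-31: 273 days, exemption €96,000 → (€534,000 − €96,000) × 2.4% × 273/365 = €7,862.4000
Total = €8,700.6904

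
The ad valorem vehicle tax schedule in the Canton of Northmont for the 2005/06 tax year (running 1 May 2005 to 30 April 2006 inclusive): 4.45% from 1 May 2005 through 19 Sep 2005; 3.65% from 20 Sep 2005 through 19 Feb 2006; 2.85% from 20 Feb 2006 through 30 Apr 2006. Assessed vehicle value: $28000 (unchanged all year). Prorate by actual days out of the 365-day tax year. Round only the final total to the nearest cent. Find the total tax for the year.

1 May – 19 Sep 2005: 142 days at 4.45% → $28000 × 4.45% × 142/365 = $484.7452
20 Sep 2005 – 19 Feb 2006: 153 days at 3.65% → $28000 × 3.65% × 153/365 = $428.4000
20 Feb – 30 Apr 2006: 70 days at 2.85% → $28000 × 2.85% × 70/365 = $153.0411
Total = $1066.1863

$1066.19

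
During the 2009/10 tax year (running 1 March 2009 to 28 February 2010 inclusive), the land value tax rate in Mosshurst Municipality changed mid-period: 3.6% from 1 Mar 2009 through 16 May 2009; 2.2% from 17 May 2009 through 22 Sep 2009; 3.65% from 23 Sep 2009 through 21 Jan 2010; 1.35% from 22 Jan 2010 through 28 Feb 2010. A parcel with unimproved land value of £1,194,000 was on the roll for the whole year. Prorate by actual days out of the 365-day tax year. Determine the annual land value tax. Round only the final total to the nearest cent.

1 Mar – 16 May 2009: 77 days at 3.6% → £1,194,000 × 3.6% × 77/365 = £9,067.8575
17 May – 22 Sep 2009: 129 days at 2.2% → £1,194,000 × 2.2% × 129/365 = £9,283.7589
23 Sep 2009 – 21 Jan 2010: 121 days at 3.65% → £1,194,000 × 3.65% × 121/365 = £14,447.4000
22 Jan – 28 Feb 2010: 38 days at 1.35% → £1,194,000 × 1.35% × 38/365 = £1,678.1425
Total = £34,477.1589

£34,477.16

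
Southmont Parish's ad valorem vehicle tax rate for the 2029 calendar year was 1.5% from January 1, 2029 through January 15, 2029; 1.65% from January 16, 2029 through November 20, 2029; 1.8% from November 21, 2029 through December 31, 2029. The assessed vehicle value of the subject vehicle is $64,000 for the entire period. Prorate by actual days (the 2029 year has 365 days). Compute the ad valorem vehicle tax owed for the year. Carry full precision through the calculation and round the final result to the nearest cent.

$1,062.84

January 1 – January 15, 2029: 15 days at 1.5% → $64,000 × 1.5% × 15/365 = $39.4521
January 16 – November 20, 2029: 309 days at 1.65% → $64,000 × 1.65% × 309/365 = $893.9836
November 21 – December 31, 2029: 41 days at 1.8% → $64,000 × 1.8% × 41/365 = $129.4027
Total = $1,062.8384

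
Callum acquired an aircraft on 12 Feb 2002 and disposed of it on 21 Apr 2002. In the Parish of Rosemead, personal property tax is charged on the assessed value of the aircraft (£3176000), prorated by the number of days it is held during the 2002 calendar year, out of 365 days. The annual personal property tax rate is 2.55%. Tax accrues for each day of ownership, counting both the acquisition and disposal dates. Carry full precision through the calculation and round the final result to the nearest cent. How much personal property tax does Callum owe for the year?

£15310.06

Days held (12 Feb – 21 Apr 2002): 69 out of 365
Tax = £3176000 × 2.55% × 69/365 = £15310.0603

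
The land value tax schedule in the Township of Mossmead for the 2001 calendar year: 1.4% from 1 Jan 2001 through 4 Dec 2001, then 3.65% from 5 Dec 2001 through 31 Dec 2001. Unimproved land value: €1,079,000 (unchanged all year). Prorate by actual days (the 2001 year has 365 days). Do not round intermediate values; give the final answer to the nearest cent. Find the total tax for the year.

€16,901.87

1 Jan – 4 Dec 2001: 338 days at 1.4% → €1,079,000 × 1.4% × 338/365 = €13,988.5699
5 Dec – 31 Dec 2001: 27 days at 3.65% → €1,079,000 × 3.65% × 27/365 = €2,913.3000
Total = €16,901.8699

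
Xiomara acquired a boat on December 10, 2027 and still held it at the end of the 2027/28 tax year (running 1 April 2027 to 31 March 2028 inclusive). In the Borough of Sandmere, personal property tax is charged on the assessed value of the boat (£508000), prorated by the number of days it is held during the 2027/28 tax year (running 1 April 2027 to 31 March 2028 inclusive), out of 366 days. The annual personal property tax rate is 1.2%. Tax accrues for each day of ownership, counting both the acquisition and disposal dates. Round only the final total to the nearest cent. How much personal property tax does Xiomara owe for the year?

Days held (December 10, 2027 – March 31, 2028): 113 out of 366
Tax = £508000 × 1.2% × 113/366 = £1882.0984

£1882.10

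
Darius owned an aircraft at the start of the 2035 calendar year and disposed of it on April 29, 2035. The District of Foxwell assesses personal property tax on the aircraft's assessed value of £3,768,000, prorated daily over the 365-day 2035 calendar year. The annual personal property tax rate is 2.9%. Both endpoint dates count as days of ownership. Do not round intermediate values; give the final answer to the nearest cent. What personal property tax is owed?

£35,625.67

Days held (January 1 – April 29, 2035): 119 out of 365
Tax = £3,768,000 × 2.9% × 119/365 = £35,625.6658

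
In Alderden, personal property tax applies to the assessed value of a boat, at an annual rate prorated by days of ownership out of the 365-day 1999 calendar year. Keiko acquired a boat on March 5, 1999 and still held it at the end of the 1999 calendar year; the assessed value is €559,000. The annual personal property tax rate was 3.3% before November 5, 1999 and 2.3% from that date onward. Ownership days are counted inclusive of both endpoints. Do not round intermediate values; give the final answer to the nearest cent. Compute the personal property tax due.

March 5 – November 4, 1999: 245 days at 3.3% → €559,000 × 3.3% × 245/365 = €12,382.2329
November 5 – December 31, 1999: 57 days at 2.3% → €559,000 × 2.3% × 57/365 = €2,007.8055
Total = €14,390.0384

€14,390.04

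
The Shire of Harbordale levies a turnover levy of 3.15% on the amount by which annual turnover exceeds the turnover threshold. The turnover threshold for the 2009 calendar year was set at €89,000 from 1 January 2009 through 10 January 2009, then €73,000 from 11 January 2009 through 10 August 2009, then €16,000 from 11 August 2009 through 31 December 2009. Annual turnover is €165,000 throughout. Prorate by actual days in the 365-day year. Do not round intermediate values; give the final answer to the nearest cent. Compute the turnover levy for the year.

1 January – 10 January 2009: 10 days, exemption €89,000 → (€165,000 − €89,000) × 3.15% × 10/365 = €65.5890
11 January – 10 August 2009: 212 days, exemption €73,000 → (€165,000 − €73,000) × 3.15% × 212/365 = €1,683.2219
11 August – 31 December 2009: 143 days, exemption €16,000 → (€165,000 − €16,000) × 3.15% × 143/365 = €1,838.8233
Total = €3,587.6342

€3,587.63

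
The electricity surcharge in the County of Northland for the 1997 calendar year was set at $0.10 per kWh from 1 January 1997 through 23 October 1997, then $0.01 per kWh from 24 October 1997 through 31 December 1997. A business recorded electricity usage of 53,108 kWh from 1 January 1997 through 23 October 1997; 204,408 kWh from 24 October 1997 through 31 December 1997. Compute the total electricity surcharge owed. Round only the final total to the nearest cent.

1 January – 23 October 1997: 53,108 kWh at $0.10/kWh → $5310.80
24 October – 31 December 1997: 204,408 kWh at $0.01/kWh → $2044.08

$7354.88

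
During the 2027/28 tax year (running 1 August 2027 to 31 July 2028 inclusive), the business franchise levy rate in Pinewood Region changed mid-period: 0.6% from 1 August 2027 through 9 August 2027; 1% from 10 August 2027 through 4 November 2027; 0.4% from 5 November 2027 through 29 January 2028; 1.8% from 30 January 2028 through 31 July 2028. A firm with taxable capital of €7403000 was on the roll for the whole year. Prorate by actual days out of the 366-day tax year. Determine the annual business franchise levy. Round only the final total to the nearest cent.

1 August – 9 August 2027: 9 days at 0.6% → €7403000 × 0.6% × 9/366 = €1092.2459
10 August – 4 November 2027: 87 days at 1% → €7403000 × 1% × 87/366 = €17597.2951
5 November 2027 – 29 January 2028: 86 days at 0.4% → €7403000 × 0.4% × 86/366 = €6958.0109
30 January – 31 July 2028: 184 days at 1.8% → €7403000 × 1.8% × 184/366 = €66991.0820
Total = €92638.6339

€92638.63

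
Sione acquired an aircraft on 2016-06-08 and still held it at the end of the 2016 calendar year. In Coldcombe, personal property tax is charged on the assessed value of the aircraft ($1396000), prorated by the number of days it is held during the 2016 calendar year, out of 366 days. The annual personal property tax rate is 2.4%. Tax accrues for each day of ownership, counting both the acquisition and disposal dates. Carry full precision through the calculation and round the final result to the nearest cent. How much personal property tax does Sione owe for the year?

Days held (2016-06-08 to 2016-12-31): 207 out of 366
Tax = $1396000 × 2.4% × 207/366 = $18948.9836

$18948.98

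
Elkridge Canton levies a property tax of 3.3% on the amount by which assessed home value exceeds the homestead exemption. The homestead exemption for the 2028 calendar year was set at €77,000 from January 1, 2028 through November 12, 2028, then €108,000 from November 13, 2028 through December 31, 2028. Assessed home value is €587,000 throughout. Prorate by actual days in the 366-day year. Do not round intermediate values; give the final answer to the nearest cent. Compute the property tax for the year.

January 1 – November 12, 2028: 317 days, exemption €77,000 → (€587,000 − €77,000) × 3.3% × 317/366 = €14,576.8033
November 13 – December 31, 2028: 49 days, exemption €108,000 → (€587,000 − €108,000) × 3.3% × 49/366 = €2,116.2377
Total = €16,693.0410

€16,693.04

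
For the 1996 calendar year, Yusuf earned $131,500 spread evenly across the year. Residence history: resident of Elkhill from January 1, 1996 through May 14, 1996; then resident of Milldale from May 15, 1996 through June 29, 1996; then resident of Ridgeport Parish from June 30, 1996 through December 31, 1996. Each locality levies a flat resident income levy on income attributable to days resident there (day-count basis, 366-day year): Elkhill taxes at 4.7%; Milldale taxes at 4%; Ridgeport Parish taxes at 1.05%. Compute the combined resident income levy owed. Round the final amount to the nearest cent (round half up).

$3,638.71

Elkhill, January 1 – May 14, 1996: 135 days → $131,500 × 4.7% × 135/366 = $2,279.6926
Milldale, May 15 – June 29, 1996: 46 days → $131,500 × 4% × 46/366 = $661.0929
Ridgeport Parish, June 30 – December 31, 1996: 185 days → $131,500 × 1.05% × 185/366 = $697.9201
Total = $3,638.7056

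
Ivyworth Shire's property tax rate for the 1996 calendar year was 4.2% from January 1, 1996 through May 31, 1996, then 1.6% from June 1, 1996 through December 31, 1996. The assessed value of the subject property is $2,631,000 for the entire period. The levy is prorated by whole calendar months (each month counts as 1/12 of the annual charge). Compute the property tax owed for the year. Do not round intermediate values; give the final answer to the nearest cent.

January 1 – May 31, 1996: 5 months at 4.2% → $2,631,000 × 4.2% × 5/12 = $46,042.5000
June 1 – December 31, 1996: 7 months at 1.6% → $2,631,000 × 1.6% × 7/12 = $24,556.0000
Total = $70,598.5000

$70,598.50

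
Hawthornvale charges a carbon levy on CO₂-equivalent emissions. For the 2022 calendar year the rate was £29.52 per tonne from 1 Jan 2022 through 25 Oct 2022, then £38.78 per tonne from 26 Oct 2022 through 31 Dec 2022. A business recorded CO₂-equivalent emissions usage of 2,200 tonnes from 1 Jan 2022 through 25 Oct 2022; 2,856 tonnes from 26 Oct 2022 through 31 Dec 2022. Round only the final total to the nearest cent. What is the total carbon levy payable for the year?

1 Jan – 25 Oct 2022: 2,200 tonnes at £29.52/tonne → £64,944.00
26 Oct – 31 Dec 2022: 2,856 tonnes at £38.78/tonne → £110,755.68

£175,699.68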